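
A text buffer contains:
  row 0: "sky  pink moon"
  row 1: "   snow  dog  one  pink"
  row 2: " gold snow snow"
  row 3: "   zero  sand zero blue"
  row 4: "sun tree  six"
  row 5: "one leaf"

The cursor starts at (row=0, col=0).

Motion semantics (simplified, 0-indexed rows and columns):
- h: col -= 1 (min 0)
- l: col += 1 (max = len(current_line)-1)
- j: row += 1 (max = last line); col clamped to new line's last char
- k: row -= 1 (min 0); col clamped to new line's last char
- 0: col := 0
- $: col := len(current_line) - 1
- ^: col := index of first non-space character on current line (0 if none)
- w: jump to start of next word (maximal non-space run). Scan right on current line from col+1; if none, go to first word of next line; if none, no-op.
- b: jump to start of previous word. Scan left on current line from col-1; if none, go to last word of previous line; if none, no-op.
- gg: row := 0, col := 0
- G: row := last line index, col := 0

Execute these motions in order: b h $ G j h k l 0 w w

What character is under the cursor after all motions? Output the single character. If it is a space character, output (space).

After 1 (b): row=0 col=0 char='s'
After 2 (h): row=0 col=0 char='s'
After 3 ($): row=0 col=13 char='n'
After 4 (G): row=5 col=0 char='o'
After 5 (j): row=5 col=0 char='o'
After 6 (h): row=5 col=0 char='o'
After 7 (k): row=4 col=0 char='s'
After 8 (l): row=4 col=1 char='u'
After 9 (0): row=4 col=0 char='s'
After 10 (w): row=4 col=4 char='t'
After 11 (w): row=4 col=10 char='s'

Answer: s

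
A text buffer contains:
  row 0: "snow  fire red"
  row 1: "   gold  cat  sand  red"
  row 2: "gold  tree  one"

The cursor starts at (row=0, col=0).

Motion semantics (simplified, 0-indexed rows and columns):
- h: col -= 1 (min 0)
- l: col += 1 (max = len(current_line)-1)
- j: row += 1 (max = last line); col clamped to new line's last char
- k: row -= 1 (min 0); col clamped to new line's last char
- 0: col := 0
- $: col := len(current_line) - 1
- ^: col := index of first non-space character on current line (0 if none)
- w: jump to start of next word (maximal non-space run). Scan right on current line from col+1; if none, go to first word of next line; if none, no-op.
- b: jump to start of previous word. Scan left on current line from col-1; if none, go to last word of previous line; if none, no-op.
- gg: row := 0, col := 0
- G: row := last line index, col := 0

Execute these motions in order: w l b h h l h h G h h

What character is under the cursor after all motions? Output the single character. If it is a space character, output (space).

Answer: g

Derivation:
After 1 (w): row=0 col=6 char='f'
After 2 (l): row=0 col=7 char='i'
After 3 (b): row=0 col=6 char='f'
After 4 (h): row=0 col=5 char='_'
After 5 (h): row=0 col=4 char='_'
After 6 (l): row=0 col=5 char='_'
After 7 (h): row=0 col=4 char='_'
After 8 (h): row=0 col=3 char='w'
After 9 (G): row=2 col=0 char='g'
After 10 (h): row=2 col=0 char='g'
After 11 (h): row=2 col=0 char='g'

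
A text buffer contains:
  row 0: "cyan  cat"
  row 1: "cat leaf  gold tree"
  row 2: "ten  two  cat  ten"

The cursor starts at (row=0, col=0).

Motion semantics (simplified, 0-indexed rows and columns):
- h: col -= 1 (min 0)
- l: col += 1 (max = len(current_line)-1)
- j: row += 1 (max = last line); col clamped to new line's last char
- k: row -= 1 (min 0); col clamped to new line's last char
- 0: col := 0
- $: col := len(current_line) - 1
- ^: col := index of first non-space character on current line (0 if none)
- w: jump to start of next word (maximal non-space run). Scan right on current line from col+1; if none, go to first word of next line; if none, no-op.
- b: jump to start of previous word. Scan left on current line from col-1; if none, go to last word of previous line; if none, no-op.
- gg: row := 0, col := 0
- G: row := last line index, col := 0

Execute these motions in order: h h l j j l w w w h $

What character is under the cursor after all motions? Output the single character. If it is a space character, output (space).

Answer: n

Derivation:
After 1 (h): row=0 col=0 char='c'
After 2 (h): row=0 col=0 char='c'
After 3 (l): row=0 col=1 char='y'
After 4 (j): row=1 col=1 char='a'
After 5 (j): row=2 col=1 char='e'
After 6 (l): row=2 col=2 char='n'
After 7 (w): row=2 col=5 char='t'
After 8 (w): row=2 col=10 char='c'
After 9 (w): row=2 col=15 char='t'
After 10 (h): row=2 col=14 char='_'
After 11 ($): row=2 col=17 char='n'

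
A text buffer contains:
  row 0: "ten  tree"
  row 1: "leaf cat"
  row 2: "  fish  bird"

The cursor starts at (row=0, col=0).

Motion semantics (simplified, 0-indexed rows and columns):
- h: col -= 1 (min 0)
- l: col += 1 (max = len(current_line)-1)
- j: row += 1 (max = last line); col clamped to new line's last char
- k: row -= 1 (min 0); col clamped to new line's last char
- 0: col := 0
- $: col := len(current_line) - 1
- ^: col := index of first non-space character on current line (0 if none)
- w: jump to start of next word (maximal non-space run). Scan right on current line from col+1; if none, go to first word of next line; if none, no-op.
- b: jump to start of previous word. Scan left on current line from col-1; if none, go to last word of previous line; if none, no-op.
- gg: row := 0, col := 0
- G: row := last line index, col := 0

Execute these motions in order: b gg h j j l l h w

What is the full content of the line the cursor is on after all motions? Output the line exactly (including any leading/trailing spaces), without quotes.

Answer:   fish  bird

Derivation:
After 1 (b): row=0 col=0 char='t'
After 2 (gg): row=0 col=0 char='t'
After 3 (h): row=0 col=0 char='t'
After 4 (j): row=1 col=0 char='l'
After 5 (j): row=2 col=0 char='_'
After 6 (l): row=2 col=1 char='_'
After 7 (l): row=2 col=2 char='f'
After 8 (h): row=2 col=1 char='_'
After 9 (w): row=2 col=2 char='f'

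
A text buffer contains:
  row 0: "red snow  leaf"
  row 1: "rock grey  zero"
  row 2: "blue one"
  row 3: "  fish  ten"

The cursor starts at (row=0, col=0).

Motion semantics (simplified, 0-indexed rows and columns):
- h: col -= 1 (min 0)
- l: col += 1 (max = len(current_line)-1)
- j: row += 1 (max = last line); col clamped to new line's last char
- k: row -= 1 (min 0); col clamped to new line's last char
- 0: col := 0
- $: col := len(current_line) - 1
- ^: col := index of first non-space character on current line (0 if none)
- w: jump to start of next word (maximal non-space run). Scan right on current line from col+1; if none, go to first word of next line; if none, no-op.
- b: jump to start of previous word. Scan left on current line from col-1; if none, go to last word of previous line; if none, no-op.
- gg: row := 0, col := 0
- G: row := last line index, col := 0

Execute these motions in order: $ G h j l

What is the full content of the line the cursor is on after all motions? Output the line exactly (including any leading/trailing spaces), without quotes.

After 1 ($): row=0 col=13 char='f'
After 2 (G): row=3 col=0 char='_'
After 3 (h): row=3 col=0 char='_'
After 4 (j): row=3 col=0 char='_'
After 5 (l): row=3 col=1 char='_'

Answer:   fish  ten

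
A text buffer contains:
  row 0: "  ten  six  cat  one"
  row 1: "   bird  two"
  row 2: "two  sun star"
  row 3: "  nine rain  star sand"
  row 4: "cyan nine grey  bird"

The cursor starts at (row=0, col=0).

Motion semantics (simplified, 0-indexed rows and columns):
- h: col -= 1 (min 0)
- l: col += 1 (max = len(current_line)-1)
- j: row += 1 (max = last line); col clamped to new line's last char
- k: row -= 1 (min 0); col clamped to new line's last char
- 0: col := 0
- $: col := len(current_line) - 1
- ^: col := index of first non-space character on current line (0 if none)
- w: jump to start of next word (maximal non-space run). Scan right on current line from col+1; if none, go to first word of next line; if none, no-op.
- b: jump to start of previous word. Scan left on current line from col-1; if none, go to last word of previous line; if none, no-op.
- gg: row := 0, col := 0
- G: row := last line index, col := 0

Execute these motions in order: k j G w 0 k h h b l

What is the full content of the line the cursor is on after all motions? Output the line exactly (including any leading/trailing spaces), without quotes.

After 1 (k): row=0 col=0 char='_'
After 2 (j): row=1 col=0 char='_'
After 3 (G): row=4 col=0 char='c'
After 4 (w): row=4 col=5 char='n'
After 5 (0): row=4 col=0 char='c'
After 6 (k): row=3 col=0 char='_'
After 7 (h): row=3 col=0 char='_'
After 8 (h): row=3 col=0 char='_'
After 9 (b): row=2 col=9 char='s'
After 10 (l): row=2 col=10 char='t'

Answer: two  sun star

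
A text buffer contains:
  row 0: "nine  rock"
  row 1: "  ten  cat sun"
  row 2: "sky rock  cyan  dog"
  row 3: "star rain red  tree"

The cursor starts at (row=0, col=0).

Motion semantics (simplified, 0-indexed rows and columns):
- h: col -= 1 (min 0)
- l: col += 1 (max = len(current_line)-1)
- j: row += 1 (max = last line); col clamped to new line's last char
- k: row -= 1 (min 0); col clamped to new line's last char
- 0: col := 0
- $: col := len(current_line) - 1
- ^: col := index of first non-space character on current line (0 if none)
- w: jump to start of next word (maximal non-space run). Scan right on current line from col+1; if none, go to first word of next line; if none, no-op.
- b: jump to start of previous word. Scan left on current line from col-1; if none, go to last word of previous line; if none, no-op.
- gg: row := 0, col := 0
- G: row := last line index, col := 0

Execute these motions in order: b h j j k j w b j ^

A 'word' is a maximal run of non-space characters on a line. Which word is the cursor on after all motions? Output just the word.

Answer: star

Derivation:
After 1 (b): row=0 col=0 char='n'
After 2 (h): row=0 col=0 char='n'
After 3 (j): row=1 col=0 char='_'
After 4 (j): row=2 col=0 char='s'
After 5 (k): row=1 col=0 char='_'
After 6 (j): row=2 col=0 char='s'
After 7 (w): row=2 col=4 char='r'
After 8 (b): row=2 col=0 char='s'
After 9 (j): row=3 col=0 char='s'
After 10 (^): row=3 col=0 char='s'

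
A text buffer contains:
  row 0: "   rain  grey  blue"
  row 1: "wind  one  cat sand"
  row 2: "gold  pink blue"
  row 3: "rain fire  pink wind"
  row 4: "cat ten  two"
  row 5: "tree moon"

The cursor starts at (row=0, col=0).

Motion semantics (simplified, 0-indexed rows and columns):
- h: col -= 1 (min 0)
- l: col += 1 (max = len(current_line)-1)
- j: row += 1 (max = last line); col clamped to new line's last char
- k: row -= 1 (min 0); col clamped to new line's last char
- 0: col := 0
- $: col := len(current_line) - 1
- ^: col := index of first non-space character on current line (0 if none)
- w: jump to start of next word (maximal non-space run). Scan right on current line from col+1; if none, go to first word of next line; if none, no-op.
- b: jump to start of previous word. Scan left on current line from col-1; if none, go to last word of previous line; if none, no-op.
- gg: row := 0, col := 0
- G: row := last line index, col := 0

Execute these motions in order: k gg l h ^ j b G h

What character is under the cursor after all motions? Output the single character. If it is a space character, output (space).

After 1 (k): row=0 col=0 char='_'
After 2 (gg): row=0 col=0 char='_'
After 3 (l): row=0 col=1 char='_'
After 4 (h): row=0 col=0 char='_'
After 5 (^): row=0 col=3 char='r'
After 6 (j): row=1 col=3 char='d'
After 7 (b): row=1 col=0 char='w'
After 8 (G): row=5 col=0 char='t'
After 9 (h): row=5 col=0 char='t'

Answer: t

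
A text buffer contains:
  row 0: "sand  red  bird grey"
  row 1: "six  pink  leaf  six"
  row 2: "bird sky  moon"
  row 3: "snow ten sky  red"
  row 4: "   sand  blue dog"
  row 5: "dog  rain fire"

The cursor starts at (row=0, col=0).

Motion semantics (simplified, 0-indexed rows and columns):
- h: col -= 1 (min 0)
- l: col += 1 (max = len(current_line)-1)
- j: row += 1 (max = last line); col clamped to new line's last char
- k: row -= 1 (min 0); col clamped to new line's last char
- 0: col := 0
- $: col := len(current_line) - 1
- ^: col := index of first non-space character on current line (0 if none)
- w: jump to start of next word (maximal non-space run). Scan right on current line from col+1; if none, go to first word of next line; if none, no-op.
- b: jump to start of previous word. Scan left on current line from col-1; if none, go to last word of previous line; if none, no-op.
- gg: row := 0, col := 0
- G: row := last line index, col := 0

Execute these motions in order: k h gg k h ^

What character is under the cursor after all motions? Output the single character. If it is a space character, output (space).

Answer: s

Derivation:
After 1 (k): row=0 col=0 char='s'
After 2 (h): row=0 col=0 char='s'
After 3 (gg): row=0 col=0 char='s'
After 4 (k): row=0 col=0 char='s'
After 5 (h): row=0 col=0 char='s'
After 6 (^): row=0 col=0 char='s'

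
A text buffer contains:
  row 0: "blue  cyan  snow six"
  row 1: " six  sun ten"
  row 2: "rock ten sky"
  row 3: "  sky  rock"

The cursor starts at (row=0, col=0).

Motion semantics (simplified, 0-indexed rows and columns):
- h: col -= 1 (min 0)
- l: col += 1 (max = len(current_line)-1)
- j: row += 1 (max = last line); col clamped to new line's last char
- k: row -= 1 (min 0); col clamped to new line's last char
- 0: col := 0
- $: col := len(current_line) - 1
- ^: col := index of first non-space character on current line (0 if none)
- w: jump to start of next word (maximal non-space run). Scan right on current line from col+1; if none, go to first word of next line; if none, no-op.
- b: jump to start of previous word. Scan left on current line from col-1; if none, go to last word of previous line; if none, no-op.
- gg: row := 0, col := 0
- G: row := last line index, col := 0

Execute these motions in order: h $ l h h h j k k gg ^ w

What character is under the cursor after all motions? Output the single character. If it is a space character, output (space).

After 1 (h): row=0 col=0 char='b'
After 2 ($): row=0 col=19 char='x'
After 3 (l): row=0 col=19 char='x'
After 4 (h): row=0 col=18 char='i'
After 5 (h): row=0 col=17 char='s'
After 6 (h): row=0 col=16 char='_'
After 7 (j): row=1 col=12 char='n'
After 8 (k): row=0 col=12 char='s'
After 9 (k): row=0 col=12 char='s'
After 10 (gg): row=0 col=0 char='b'
After 11 (^): row=0 col=0 char='b'
After 12 (w): row=0 col=6 char='c'

Answer: c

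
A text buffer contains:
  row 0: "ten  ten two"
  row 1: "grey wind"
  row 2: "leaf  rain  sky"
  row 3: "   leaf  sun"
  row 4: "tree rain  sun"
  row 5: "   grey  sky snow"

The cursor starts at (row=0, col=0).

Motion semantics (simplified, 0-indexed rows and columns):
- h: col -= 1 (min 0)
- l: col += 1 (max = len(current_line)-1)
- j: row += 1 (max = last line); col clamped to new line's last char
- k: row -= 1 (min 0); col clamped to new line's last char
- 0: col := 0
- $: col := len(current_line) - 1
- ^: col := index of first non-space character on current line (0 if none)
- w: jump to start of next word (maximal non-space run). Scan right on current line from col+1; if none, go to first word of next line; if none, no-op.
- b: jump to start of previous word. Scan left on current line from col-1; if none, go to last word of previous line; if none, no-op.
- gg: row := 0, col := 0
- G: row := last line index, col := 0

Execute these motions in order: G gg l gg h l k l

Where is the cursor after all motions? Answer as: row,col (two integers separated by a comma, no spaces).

After 1 (G): row=5 col=0 char='_'
After 2 (gg): row=0 col=0 char='t'
After 3 (l): row=0 col=1 char='e'
After 4 (gg): row=0 col=0 char='t'
After 5 (h): row=0 col=0 char='t'
After 6 (l): row=0 col=1 char='e'
After 7 (k): row=0 col=1 char='e'
After 8 (l): row=0 col=2 char='n'

Answer: 0,2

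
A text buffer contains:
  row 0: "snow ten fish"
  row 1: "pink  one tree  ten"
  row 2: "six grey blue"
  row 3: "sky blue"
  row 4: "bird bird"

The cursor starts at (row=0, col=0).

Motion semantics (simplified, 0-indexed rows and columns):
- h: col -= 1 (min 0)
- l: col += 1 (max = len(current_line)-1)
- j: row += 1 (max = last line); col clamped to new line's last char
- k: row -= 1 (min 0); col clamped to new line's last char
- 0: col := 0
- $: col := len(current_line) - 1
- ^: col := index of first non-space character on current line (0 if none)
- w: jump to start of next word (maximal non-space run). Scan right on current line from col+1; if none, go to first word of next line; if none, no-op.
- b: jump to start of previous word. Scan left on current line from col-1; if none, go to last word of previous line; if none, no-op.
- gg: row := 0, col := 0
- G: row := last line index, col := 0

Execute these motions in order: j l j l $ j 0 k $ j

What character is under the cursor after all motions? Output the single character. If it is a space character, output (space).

Answer: e

Derivation:
After 1 (j): row=1 col=0 char='p'
After 2 (l): row=1 col=1 char='i'
After 3 (j): row=2 col=1 char='i'
After 4 (l): row=2 col=2 char='x'
After 5 ($): row=2 col=12 char='e'
After 6 (j): row=3 col=7 char='e'
After 7 (0): row=3 col=0 char='s'
After 8 (k): row=2 col=0 char='s'
After 9 ($): row=2 col=12 char='e'
After 10 (j): row=3 col=7 char='e'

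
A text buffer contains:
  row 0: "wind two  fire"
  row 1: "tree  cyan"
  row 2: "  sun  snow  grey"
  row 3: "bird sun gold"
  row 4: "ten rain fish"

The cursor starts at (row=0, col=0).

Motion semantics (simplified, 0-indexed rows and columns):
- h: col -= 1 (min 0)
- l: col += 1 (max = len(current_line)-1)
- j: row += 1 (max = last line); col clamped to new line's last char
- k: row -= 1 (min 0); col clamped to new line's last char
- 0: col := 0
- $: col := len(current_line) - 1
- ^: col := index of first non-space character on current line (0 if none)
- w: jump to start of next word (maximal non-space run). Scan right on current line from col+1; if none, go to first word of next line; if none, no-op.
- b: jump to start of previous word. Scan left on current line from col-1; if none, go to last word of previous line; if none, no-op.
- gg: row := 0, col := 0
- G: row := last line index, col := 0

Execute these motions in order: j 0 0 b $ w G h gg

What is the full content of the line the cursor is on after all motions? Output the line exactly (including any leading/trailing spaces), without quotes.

After 1 (j): row=1 col=0 char='t'
After 2 (0): row=1 col=0 char='t'
After 3 (0): row=1 col=0 char='t'
After 4 (b): row=0 col=10 char='f'
After 5 ($): row=0 col=13 char='e'
After 6 (w): row=1 col=0 char='t'
After 7 (G): row=4 col=0 char='t'
After 8 (h): row=4 col=0 char='t'
After 9 (gg): row=0 col=0 char='w'

Answer: wind two  fire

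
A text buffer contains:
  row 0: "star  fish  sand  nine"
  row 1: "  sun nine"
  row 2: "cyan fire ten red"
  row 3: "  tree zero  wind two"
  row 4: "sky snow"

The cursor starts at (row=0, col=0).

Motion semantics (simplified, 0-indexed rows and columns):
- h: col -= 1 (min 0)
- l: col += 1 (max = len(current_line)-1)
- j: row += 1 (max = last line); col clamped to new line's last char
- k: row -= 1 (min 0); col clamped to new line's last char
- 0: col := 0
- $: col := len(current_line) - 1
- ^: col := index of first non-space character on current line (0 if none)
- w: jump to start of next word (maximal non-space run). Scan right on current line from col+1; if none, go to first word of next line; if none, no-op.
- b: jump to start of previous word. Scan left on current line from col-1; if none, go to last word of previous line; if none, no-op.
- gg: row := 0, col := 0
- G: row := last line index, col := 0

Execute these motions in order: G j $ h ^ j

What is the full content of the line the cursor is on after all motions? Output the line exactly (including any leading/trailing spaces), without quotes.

After 1 (G): row=4 col=0 char='s'
After 2 (j): row=4 col=0 char='s'
After 3 ($): row=4 col=7 char='w'
After 4 (h): row=4 col=6 char='o'
After 5 (^): row=4 col=0 char='s'
After 6 (j): row=4 col=0 char='s'

Answer: sky snow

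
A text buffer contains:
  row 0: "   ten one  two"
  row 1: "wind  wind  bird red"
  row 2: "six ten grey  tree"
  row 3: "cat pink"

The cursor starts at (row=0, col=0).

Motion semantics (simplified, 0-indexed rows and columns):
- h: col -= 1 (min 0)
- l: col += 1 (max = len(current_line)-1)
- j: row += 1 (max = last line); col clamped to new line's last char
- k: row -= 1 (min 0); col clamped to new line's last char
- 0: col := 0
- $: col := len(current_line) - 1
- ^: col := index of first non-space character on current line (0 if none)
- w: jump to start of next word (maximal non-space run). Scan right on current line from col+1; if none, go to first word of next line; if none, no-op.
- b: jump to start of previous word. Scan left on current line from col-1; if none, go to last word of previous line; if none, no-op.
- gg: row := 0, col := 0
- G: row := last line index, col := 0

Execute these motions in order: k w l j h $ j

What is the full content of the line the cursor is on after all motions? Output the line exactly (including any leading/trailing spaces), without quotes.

After 1 (k): row=0 col=0 char='_'
After 2 (w): row=0 col=3 char='t'
After 3 (l): row=0 col=4 char='e'
After 4 (j): row=1 col=4 char='_'
After 5 (h): row=1 col=3 char='d'
After 6 ($): row=1 col=19 char='d'
After 7 (j): row=2 col=17 char='e'

Answer: six ten grey  tree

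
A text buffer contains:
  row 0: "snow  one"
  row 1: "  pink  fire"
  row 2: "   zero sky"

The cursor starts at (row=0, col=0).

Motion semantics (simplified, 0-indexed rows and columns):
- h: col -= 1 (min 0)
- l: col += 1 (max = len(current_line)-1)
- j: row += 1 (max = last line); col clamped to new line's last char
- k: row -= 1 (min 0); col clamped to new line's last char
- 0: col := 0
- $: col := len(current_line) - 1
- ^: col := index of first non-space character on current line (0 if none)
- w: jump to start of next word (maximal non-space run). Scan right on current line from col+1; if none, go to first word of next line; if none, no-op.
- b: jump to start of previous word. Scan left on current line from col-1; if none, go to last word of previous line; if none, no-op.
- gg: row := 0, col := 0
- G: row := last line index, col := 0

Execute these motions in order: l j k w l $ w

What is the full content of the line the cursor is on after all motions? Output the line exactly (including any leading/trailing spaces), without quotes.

After 1 (l): row=0 col=1 char='n'
After 2 (j): row=1 col=1 char='_'
After 3 (k): row=0 col=1 char='n'
After 4 (w): row=0 col=6 char='o'
After 5 (l): row=0 col=7 char='n'
After 6 ($): row=0 col=8 char='e'
After 7 (w): row=1 col=2 char='p'

Answer:   pink  fire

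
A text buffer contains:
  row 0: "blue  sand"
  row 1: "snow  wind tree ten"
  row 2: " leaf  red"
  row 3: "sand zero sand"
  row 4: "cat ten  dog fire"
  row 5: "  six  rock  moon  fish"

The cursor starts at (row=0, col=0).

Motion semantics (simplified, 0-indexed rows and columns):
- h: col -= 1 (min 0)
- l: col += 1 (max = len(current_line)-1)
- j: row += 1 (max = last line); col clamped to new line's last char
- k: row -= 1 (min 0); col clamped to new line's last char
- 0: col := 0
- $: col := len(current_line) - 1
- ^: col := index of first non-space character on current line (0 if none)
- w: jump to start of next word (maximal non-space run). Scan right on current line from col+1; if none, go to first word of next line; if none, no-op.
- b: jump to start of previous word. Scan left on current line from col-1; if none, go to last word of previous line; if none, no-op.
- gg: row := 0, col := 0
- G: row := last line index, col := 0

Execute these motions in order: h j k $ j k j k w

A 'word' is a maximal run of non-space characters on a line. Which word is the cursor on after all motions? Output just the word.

Answer: snow

Derivation:
After 1 (h): row=0 col=0 char='b'
After 2 (j): row=1 col=0 char='s'
After 3 (k): row=0 col=0 char='b'
After 4 ($): row=0 col=9 char='d'
After 5 (j): row=1 col=9 char='d'
After 6 (k): row=0 col=9 char='d'
After 7 (j): row=1 col=9 char='d'
After 8 (k): row=0 col=9 char='d'
After 9 (w): row=1 col=0 char='s'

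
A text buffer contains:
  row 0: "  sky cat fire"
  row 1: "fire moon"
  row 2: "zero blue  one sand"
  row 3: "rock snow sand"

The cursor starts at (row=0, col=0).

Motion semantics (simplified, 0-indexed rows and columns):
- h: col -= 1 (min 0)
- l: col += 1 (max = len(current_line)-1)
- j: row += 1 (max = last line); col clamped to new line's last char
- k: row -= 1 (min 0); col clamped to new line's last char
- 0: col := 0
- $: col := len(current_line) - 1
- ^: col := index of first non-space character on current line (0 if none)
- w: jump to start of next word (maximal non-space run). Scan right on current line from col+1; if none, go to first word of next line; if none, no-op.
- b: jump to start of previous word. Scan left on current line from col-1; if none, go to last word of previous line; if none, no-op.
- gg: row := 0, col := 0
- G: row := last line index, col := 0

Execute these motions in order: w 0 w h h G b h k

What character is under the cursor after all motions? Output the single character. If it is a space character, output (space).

After 1 (w): row=0 col=2 char='s'
After 2 (0): row=0 col=0 char='_'
After 3 (w): row=0 col=2 char='s'
After 4 (h): row=0 col=1 char='_'
After 5 (h): row=0 col=0 char='_'
After 6 (G): row=3 col=0 char='r'
After 7 (b): row=2 col=15 char='s'
After 8 (h): row=2 col=14 char='_'
After 9 (k): row=1 col=8 char='n'

Answer: n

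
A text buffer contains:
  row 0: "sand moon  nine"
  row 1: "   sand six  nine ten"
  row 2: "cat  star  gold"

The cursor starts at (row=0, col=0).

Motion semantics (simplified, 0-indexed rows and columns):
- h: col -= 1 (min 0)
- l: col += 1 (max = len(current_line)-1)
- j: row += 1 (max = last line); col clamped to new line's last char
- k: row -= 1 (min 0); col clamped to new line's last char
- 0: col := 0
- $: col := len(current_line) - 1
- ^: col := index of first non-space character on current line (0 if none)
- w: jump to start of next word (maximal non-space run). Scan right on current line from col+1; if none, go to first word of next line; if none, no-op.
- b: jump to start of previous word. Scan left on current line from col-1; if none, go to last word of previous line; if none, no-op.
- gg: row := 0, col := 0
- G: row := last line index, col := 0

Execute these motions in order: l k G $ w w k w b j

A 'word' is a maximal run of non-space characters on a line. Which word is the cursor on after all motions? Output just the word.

Answer: gold

Derivation:
After 1 (l): row=0 col=1 char='a'
After 2 (k): row=0 col=1 char='a'
After 3 (G): row=2 col=0 char='c'
After 4 ($): row=2 col=14 char='d'
After 5 (w): row=2 col=14 char='d'
After 6 (w): row=2 col=14 char='d'
After 7 (k): row=1 col=14 char='i'
After 8 (w): row=1 col=18 char='t'
After 9 (b): row=1 col=13 char='n'
After 10 (j): row=2 col=13 char='l'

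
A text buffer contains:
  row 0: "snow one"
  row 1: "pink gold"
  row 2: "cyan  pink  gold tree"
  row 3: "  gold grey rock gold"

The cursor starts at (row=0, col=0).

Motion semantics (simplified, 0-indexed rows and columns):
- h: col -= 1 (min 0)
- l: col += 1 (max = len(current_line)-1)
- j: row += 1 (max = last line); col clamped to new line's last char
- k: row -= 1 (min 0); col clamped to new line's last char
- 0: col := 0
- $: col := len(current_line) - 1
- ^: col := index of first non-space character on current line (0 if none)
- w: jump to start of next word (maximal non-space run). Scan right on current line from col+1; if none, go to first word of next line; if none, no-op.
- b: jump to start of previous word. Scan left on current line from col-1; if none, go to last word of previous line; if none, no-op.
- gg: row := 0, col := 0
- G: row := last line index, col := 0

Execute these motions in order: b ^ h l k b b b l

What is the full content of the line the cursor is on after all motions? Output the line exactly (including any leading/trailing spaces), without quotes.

After 1 (b): row=0 col=0 char='s'
After 2 (^): row=0 col=0 char='s'
After 3 (h): row=0 col=0 char='s'
After 4 (l): row=0 col=1 char='n'
After 5 (k): row=0 col=1 char='n'
After 6 (b): row=0 col=0 char='s'
After 7 (b): row=0 col=0 char='s'
After 8 (b): row=0 col=0 char='s'
After 9 (l): row=0 col=1 char='n'

Answer: snow one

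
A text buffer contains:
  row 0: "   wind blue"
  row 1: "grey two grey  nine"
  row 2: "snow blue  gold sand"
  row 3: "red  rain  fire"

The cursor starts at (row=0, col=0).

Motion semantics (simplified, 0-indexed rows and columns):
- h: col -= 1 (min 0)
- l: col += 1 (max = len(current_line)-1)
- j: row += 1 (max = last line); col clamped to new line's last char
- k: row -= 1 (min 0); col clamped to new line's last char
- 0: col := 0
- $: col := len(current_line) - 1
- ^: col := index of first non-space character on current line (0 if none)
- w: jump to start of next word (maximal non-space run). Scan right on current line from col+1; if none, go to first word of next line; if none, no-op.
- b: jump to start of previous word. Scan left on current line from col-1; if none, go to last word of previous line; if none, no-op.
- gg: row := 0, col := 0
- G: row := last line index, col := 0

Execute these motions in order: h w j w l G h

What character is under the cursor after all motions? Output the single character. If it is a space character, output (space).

Answer: r

Derivation:
After 1 (h): row=0 col=0 char='_'
After 2 (w): row=0 col=3 char='w'
After 3 (j): row=1 col=3 char='y'
After 4 (w): row=1 col=5 char='t'
After 5 (l): row=1 col=6 char='w'
After 6 (G): row=3 col=0 char='r'
After 7 (h): row=3 col=0 char='r'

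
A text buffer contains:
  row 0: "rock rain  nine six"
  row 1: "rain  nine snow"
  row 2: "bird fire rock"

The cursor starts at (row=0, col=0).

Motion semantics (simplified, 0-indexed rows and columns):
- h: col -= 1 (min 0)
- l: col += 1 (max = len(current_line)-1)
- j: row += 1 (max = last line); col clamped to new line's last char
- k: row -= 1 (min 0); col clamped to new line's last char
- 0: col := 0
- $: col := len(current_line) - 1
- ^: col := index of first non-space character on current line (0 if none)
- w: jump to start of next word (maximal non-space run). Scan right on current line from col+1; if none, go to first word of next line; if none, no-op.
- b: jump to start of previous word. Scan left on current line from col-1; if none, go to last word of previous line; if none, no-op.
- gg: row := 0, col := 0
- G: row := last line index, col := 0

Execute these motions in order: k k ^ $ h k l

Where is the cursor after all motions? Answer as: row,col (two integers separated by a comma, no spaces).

Answer: 0,18

Derivation:
After 1 (k): row=0 col=0 char='r'
After 2 (k): row=0 col=0 char='r'
After 3 (^): row=0 col=0 char='r'
After 4 ($): row=0 col=18 char='x'
After 5 (h): row=0 col=17 char='i'
After 6 (k): row=0 col=17 char='i'
After 7 (l): row=0 col=18 char='x'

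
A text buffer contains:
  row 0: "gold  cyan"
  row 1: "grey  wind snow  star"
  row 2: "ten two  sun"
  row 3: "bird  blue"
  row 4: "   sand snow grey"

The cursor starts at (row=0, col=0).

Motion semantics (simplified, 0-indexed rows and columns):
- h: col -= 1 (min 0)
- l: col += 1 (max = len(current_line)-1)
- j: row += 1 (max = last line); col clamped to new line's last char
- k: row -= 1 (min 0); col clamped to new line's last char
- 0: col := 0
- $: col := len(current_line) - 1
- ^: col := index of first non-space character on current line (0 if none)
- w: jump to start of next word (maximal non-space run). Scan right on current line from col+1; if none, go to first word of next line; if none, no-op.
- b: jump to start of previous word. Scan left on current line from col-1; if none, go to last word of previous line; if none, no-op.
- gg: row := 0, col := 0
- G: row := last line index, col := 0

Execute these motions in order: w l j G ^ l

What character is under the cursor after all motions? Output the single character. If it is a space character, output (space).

Answer: a

Derivation:
After 1 (w): row=0 col=6 char='c'
After 2 (l): row=0 col=7 char='y'
After 3 (j): row=1 col=7 char='i'
After 4 (G): row=4 col=0 char='_'
After 5 (^): row=4 col=3 char='s'
After 6 (l): row=4 col=4 char='a'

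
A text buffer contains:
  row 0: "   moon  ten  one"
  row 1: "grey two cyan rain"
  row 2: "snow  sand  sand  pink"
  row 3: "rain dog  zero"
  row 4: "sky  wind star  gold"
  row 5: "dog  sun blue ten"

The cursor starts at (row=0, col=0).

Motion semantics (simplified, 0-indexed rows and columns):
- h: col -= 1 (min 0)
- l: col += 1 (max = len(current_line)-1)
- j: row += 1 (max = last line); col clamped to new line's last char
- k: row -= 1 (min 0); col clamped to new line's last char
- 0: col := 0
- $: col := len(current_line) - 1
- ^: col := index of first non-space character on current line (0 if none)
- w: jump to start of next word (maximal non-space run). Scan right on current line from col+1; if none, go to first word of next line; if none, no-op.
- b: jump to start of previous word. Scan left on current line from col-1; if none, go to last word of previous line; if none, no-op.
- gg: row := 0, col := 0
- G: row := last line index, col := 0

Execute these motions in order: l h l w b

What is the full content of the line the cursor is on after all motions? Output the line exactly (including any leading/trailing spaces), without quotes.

After 1 (l): row=0 col=1 char='_'
After 2 (h): row=0 col=0 char='_'
After 3 (l): row=0 col=1 char='_'
After 4 (w): row=0 col=3 char='m'
After 5 (b): row=0 col=3 char='m'

Answer:    moon  ten  one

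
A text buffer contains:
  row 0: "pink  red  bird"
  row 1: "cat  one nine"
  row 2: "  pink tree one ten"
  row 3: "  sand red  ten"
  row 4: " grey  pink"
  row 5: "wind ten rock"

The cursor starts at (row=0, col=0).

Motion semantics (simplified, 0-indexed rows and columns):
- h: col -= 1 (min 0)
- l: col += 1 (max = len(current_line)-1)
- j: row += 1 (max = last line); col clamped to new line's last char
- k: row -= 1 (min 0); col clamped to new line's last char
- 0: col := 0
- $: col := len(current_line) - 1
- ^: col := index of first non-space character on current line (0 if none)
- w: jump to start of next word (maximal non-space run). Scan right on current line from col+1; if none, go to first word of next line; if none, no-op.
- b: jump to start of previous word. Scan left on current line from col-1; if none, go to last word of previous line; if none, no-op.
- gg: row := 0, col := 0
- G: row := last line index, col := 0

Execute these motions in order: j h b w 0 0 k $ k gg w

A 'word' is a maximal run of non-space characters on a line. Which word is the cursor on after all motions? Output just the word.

Answer: red

Derivation:
After 1 (j): row=1 col=0 char='c'
After 2 (h): row=1 col=0 char='c'
After 3 (b): row=0 col=11 char='b'
After 4 (w): row=1 col=0 char='c'
After 5 (0): row=1 col=0 char='c'
After 6 (0): row=1 col=0 char='c'
After 7 (k): row=0 col=0 char='p'
After 8 ($): row=0 col=14 char='d'
After 9 (k): row=0 col=14 char='d'
After 10 (gg): row=0 col=0 char='p'
After 11 (w): row=0 col=6 char='r'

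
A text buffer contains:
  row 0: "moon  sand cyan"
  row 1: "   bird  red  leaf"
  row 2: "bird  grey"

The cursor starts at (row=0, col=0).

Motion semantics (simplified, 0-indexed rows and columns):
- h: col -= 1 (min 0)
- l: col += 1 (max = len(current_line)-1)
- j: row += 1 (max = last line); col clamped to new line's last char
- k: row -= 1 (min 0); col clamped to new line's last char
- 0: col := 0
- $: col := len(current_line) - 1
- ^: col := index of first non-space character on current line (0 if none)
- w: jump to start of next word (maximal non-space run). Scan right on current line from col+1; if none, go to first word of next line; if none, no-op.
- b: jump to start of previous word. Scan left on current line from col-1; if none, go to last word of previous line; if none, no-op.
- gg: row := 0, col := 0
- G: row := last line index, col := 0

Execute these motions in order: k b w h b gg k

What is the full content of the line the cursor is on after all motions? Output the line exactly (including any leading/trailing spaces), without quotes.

Answer: moon  sand cyan

Derivation:
After 1 (k): row=0 col=0 char='m'
After 2 (b): row=0 col=0 char='m'
After 3 (w): row=0 col=6 char='s'
After 4 (h): row=0 col=5 char='_'
After 5 (b): row=0 col=0 char='m'
After 6 (gg): row=0 col=0 char='m'
After 7 (k): row=0 col=0 char='m'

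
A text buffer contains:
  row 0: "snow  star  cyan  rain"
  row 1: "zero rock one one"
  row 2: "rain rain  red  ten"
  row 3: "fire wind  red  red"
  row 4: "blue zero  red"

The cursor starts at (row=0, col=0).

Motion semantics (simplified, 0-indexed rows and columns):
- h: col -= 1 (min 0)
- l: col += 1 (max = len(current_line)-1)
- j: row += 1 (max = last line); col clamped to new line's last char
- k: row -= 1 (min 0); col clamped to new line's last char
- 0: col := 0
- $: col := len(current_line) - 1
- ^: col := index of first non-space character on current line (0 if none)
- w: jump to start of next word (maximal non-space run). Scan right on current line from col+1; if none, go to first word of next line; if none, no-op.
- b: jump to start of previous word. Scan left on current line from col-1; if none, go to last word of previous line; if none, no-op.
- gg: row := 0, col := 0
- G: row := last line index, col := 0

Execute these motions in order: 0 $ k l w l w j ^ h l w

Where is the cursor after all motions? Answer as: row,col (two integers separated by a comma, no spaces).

Answer: 2,5

Derivation:
After 1 (0): row=0 col=0 char='s'
After 2 ($): row=0 col=21 char='n'
After 3 (k): row=0 col=21 char='n'
After 4 (l): row=0 col=21 char='n'
After 5 (w): row=1 col=0 char='z'
After 6 (l): row=1 col=1 char='e'
After 7 (w): row=1 col=5 char='r'
After 8 (j): row=2 col=5 char='r'
After 9 (^): row=2 col=0 char='r'
After 10 (h): row=2 col=0 char='r'
After 11 (l): row=2 col=1 char='a'
After 12 (w): row=2 col=5 char='r'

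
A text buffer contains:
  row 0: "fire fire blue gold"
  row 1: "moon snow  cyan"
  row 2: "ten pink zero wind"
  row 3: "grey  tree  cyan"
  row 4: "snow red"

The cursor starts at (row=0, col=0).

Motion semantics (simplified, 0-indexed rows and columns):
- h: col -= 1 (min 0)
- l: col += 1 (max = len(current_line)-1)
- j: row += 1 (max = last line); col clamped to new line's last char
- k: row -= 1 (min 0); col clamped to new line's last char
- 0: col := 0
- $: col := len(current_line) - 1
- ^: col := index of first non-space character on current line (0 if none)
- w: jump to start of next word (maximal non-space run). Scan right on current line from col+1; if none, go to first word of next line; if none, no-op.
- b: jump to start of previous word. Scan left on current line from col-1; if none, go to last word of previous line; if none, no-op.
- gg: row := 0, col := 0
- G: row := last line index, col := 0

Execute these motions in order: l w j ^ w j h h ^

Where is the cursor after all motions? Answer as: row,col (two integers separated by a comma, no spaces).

After 1 (l): row=0 col=1 char='i'
After 2 (w): row=0 col=5 char='f'
After 3 (j): row=1 col=5 char='s'
After 4 (^): row=1 col=0 char='m'
After 5 (w): row=1 col=5 char='s'
After 6 (j): row=2 col=5 char='i'
After 7 (h): row=2 col=4 char='p'
After 8 (h): row=2 col=3 char='_'
After 9 (^): row=2 col=0 char='t'

Answer: 2,0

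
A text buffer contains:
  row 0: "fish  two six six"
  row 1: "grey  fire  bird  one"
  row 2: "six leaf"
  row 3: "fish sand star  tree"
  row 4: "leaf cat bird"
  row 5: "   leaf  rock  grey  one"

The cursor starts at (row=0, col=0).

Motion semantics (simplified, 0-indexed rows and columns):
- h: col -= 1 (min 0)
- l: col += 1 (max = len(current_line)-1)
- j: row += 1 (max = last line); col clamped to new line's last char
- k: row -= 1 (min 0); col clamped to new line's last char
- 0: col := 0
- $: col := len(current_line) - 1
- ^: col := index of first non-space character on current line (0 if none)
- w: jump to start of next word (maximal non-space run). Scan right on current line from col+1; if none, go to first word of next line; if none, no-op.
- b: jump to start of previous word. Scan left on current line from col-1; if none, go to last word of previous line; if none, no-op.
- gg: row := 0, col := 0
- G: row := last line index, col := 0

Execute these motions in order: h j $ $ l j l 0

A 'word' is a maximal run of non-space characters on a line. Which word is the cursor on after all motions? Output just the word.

Answer: six

Derivation:
After 1 (h): row=0 col=0 char='f'
After 2 (j): row=1 col=0 char='g'
After 3 ($): row=1 col=20 char='e'
After 4 ($): row=1 col=20 char='e'
After 5 (l): row=1 col=20 char='e'
After 6 (j): row=2 col=7 char='f'
After 7 (l): row=2 col=7 char='f'
After 8 (0): row=2 col=0 char='s'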